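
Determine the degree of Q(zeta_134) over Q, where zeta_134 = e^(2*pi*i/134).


The degree equals Euler's totient phi(134).
134 = 2 * 67
phi(134) = 66

66


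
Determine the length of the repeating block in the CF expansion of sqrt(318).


Run the CF algorithm for sqrt(318).
a_0 = floor(sqrt(318)) = 17; set m_0=0, q_0=1.
Recurrence: m' = q*a - m,  q' = (d - m'^2)/q,  a' = floor((a_0 + m')/q').
  step 1: m=17, q=29, a=1
  step 2: m=12, q=6, a=4
  step 3: m=12, q=29, a=1
  step 4: m=17, q=1, a=34
a_4 = 2*a_0 = 34, so the period closes here.
sqrt(318) = [17; 1, 4, 1, 34]
Period length = 4

4


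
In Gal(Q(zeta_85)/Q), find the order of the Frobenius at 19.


The Frobenius at p in Gal(Q(zeta_n)/Q) = (Z/nZ)* is the class of p, so its order is ord_85(19), the smallest k >= 1 with 19^k = 1 mod 85.
n = 85 = 5 * 17, phi(85) = 64; the order divides phi(n).
Divisors of 64: 1, 2, 4, 8, 16, 32, 64
Repeated squaring mod 85: 19^1 = 19, 19^2 = 21, 19^4 = 16, 19^8 = 1, 19^16 = 1, 19^32 = 1, 19^64 = 1
Test divisors in increasing order:
  k=1: 19^1 = 19 mod 85
  k=2: 19^2 = 21 mod 85
  k=4: 19^4 = 16 mod 85
  k=8: 19^8 = 1 mod 85  <- first divisor giving 1
Order = 8

8


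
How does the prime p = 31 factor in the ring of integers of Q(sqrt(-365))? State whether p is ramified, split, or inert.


K = Q(sqrt(-365)). Since d mod 4 = 3, disc(K) = -1460.
Check p | disc: -1460 mod 31 = 28.
p does not divide disc. Compute Legendre symbol (d/p):
7^((31-1)/2) mod 31 = 1
(d/p) = 1, so p splits: (p) = P*P' with e=1, f=1, g=2.
Therefore p is split.

split


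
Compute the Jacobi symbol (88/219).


Compute (88/219) via quadratic reciprocity:
  pull out 2: (2/219) = -1  (since 219 mod 8 = 3)
  pull out 2: (2/219) = -1  (since 219 mod 8 = 3)
  pull out 2: (2/219) = -1  (since 219 mod 8 = 3)
  reciprocity: (11/219) -> -(219/11)
  reduce: (10/11)
  pull out 2: (2/11) = -1  (since 11 mod 8 = 3)
  reciprocity: (5/11) -> +(11/5)
  reduce: (1/5)
  (1/5) = 1
Product of signs = -1

-1


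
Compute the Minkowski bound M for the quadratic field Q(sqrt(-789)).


d = -789, d mod 4 = 3, so disc(K) = 4d = -3156; |disc(K)| = 3156
Imaginary quadratic field, so n = 2, s = r2 = 1, r1 = 0
M = (n!/n^n) * (4/pi)^s * sqrt(|disc(K)|) = (2!/2^2) * (4/pi)^1 * sqrt(3156)
= 0.5 * 1.273240 * 56.178288
= 35.7642

35.7642


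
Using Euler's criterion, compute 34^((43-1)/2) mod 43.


p = 43 is prime and the exponent is (p-1)/2 = 21, so by Euler's criterion 34^21 = (34/43) = +1 or -1 mod 43.
Compute by square-and-multiply:
  21 = 16 + 4 + 1 (binary 10101)
  Repeated squaring mod 43: 34^1 = 34, 34^2 = 38, 34^4 = 25, 34^8 = 23, 34^16 = 13
  34^21 = 34^16 * 34^4 * 34^1 = 13 * 25 * 34 mod 43
    13 * 25 = 325 = 24 mod 43
    24 * 34 = 816 = 42 mod 43
  34^21 = 42 mod 43
Result 42 = p - 1 = -1 mod 43: 34 is a quadratic non-residue mod 43. As a residue in [0, p-1] the value is 42.
34^21 mod 43 = 42

42


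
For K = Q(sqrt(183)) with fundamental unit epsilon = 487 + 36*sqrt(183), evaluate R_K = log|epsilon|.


epsilon = 487 + 36*sqrt(183)
= 973.9990
R = ln(973.9990)
= 6.8814

6.8814


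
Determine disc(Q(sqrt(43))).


For K = Q(sqrt(d)) with d squarefree: disc(K) = d if d = 1 mod 4, and disc(K) = 4d if d = 2 or 3 mod 4.
Here d = 43, and d mod 4 = 3.
d = 3 mod 4, not 1 (O_K = Z[sqrt(d)]), so disc(K) = 4d = 4 * (43) = 172

172


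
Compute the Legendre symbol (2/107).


p = 107 is prime, so compute (2/107) with the reciprocity algorithm (Jacobi-symbol steps: pull out 2s via (2/n), flip via reciprocity, reduce):
  pull out 2: (2/107) = -1  (since 107 mod 8 = 3)
  (1/107) = 1
Product of signs = -1
(2/107) = -1

-1


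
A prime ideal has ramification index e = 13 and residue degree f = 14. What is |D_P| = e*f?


|D_P| = e * f
= 13 * 14
= 182

182


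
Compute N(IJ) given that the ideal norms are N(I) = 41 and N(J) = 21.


N(IJ) = N(I) * N(J)
= 41 * 21
= 861

861


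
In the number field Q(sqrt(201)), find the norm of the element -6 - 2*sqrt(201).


N(a + b*sqrt(d)) = a^2 - d*b^2
= (-6)^2 - (201)*(-2)^2
= 36 - 804
= -768

-768


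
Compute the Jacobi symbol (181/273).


Compute (181/273) via quadratic reciprocity:
  reciprocity: (181/273) -> +(273/181)
  reduce: (92/181)
  pull out 2: (2/181) = -1  (since 181 mod 8 = 5)
  pull out 2: (2/181) = -1  (since 181 mod 8 = 5)
  reciprocity: (23/181) -> +(181/23)
  reduce: (20/23)
  pull out 2: (2/23) = +1  (since 23 mod 8 = 7)
  pull out 2: (2/23) = +1  (since 23 mod 8 = 7)
  reciprocity: (5/23) -> +(23/5)
  reduce: (3/5)
  reciprocity: (3/5) -> +(5/3)
  reduce: (2/3)
  pull out 2: (2/3) = -1  (since 3 mod 8 = 3)
  (1/3) = 1
Product of signs = -1

-1


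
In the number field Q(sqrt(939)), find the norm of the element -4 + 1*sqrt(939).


N(a + b*sqrt(d)) = a^2 - d*b^2
= (-4)^2 - (939)*(1)^2
= 16 - 939
= -923

-923


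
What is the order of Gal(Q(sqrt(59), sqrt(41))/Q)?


The 2 square roots of distinct primes are multiplicatively independent over Q,
so [K:Q] = 2^2 and Gal(K/Q) is isomorphic to (Z/2Z)^2.
|Gal| = 2^2 = 4

4


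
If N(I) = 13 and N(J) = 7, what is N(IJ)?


N(IJ) = N(I) * N(J)
= 13 * 7
= 91

91


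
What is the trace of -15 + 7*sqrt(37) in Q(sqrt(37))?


Tr(a + b*sqrt(d)) = (a + b*sqrt(d)) + (a - b*sqrt(d)) = 2a
= 2 * (-15)
= -30

-30


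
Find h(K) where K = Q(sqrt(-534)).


K = Q(sqrt(-534)). d mod 4 = 2, so D = disc(K) = 4d = -2136
h(K) equals the number of primitive reduced positive-definite forms (a, b, c) = a*x^2 + b*x*y + c*y^2 with b^2 - 4ac = D,
where reduced means |b| <= a <= c, with b >= 0 whenever |b| = a or a = c, and primitive means gcd(a, b, c) = 1.
Reduced forces 3a^2 <= |D| = 2136, so 1 <= a <= 26; b must have the parity of D, and c = (b^2 - D)/(4a) must be an integer >= a.
Enumerate a = 1..26, b in [-a, a]:
  a=1: (1, 0, 534)  [1]
  a=2: (2, 0, 267)  [1]
  a=3: (3, 0, 178)  [1]
  a=4: none
  a=5: (5, -2, 107), (5, 2, 107)  [2]
  a=6: (6, 0, 89)  [1]
  a=7..9: none
  a=10: (10, -8, 55), (10, 8, 55)  [2]
  a=11: (11, -8, 50), (11, 8, 50)  [2]
  a=12: none
  a=13: (13, -10, 43), (13, 10, 43)  [2]
  a=14: none
  a=15: (15, -12, 38), (15, 12, 38)  [2]
  a=16..18: none
  a=19: (19, -12, 30), (19, 12, 30)  [2]
  a=20..21: none
  a=22: (22, -8, 25), (22, 8, 25)  [2]
  a=23: (23, -16, 26), (23, 16, 26)  [2]
  a=24..26: none
Total reduced forms: 1 + 1 + 1 + 2 + 1 + 2 + 2 + 2 + 2 + 2 + 2 + 2 = 20
h = 20

20


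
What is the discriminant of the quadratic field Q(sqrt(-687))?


For K = Q(sqrt(d)) with d squarefree: disc(K) = d if d = 1 mod 4, and disc(K) = 4d if d = 2 or 3 mod 4.
Here d = -687, and d mod 4 = 1.
d = 1 mod 4 (O_K = Z[(1+sqrt(d))/2]), so disc(K) = d = -687

-687


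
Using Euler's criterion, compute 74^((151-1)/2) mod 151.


p = 151 is prime and the exponent is (p-1)/2 = 75, so by Euler's criterion 74^75 = (74/151) = +1 or -1 mod 151.
Compute by square-and-multiply:
  75 = 64 + 8 + 2 + 1 (binary 1001011)
  Repeated squaring mod 151: 74^1 = 74, 74^2 = 40, 74^4 = 90, 74^8 = 97, 74^16 = 47, 74^32 = 95, 74^64 = 116
  74^75 = 74^64 * 74^8 * 74^2 * 74^1 = 116 * 97 * 40 * 74 mod 151
    116 * 97 = 11252 = 78 mod 151
    78 * 40 = 3120 = 100 mod 151
    100 * 74 = 7400 = 1 mod 151
  74^75 = 1 mod 151
Result 1: 74 is a quadratic residue mod 151.
74^75 mod 151 = 1

1


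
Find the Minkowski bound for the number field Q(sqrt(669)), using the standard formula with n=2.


d = 669, d mod 4 = 1, so disc(K) = d = 669; |disc(K)| = 669
Real quadratic field, so n = 2, s = r2 = 0, r1 = 2
M = (n!/n^n) * (4/pi)^s * sqrt(|disc(K)|) = (2!/2^2) * (4/pi)^0 * sqrt(669)
= 0.5 * 1.000000 * 25.865034
= 12.9325

12.9325


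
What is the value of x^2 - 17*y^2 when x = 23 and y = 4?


x^2 - d*y^2
= 23^2 - 17*4^2
= 529 - 272
= 257

257


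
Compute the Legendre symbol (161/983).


p = 983 is prime, so compute (161/983) with the reciprocity algorithm (Jacobi-symbol steps: pull out 2s via (2/n), flip via reciprocity, reduce):
  reciprocity: (161/983) -> +(983/161)
  reduce: (17/161)
  reciprocity: (17/161) -> +(161/17)
  reduce: (8/17)
  pull out 2: (2/17) = +1  (since 17 mod 8 = 1)
  pull out 2: (2/17) = +1  (since 17 mod 8 = 1)
  pull out 2: (2/17) = +1  (since 17 mod 8 = 1)
  (1/17) = 1
Product of signs = 1
(161/983) = 1

1


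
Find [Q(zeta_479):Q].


The degree equals Euler's totient phi(479).
479 = 479
phi(479) = 478

478


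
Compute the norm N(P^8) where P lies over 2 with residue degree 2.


N(P^a) = p^(a*f)
= 2^(8*2)
= 2^16
= 65536

65536


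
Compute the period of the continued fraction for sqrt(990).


Run the CF algorithm for sqrt(990).
a_0 = floor(sqrt(990)) = 31; set m_0=0, q_0=1.
Recurrence: m' = q*a - m,  q' = (d - m'^2)/q,  a' = floor((a_0 + m')/q').
  step 1: m=31, q=29, a=2
  step 2: m=27, q=9, a=6
  step 3: m=27, q=29, a=2
  step 4: m=31, q=1, a=62
a_4 = 2*a_0 = 62, so the period closes here.
sqrt(990) = [31; 2, 6, 2, 62]
Period length = 4

4


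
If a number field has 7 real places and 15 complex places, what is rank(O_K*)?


By Dirichlet's unit theorem:
rank = r1 + r2 - 1
= 7 + 15 - 1
= 21

21


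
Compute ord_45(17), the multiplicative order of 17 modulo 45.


We want ord_45(17), the smallest k >= 1 with 17^k = 1 mod 45.
n = 45 = 3^2 * 5, phi(45) = 24; the order divides phi(n).
Divisors of 24: 1, 2, 3, 4, 6, 8, 12, 24
Repeated squaring mod 45: 17^1 = 17, 17^2 = 19, 17^4 = 1, 17^8 = 1, 17^16 = 1
Test divisors in increasing order:
  k=1: 17^1 = 17 mod 45
  k=2: 17^2 = 19 mod 45
  k=3: 17^3 = 19 * 17 = 8 mod 45
  k=4: 17^4 = 1 mod 45  <- first divisor giving 1
Order = 4

4


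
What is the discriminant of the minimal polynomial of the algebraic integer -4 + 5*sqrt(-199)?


The element -4 + 5*sqrt(-199) has minimal polynomial:
x^2 + 8*x + 4991
Discriminant = (8)^2 - 4*(4991)
= 64 - 19964
= -19900

-19900


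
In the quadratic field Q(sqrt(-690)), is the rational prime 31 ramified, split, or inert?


K = Q(sqrt(-690)). Since d mod 4 = 2, disc(K) = -2760.
Check p | disc: -2760 mod 31 = 30.
p does not divide disc. Compute Legendre symbol (d/p):
23^((31-1)/2) mod 31 = -1
(d/p) = -1, so p is inert: (p) stays prime with e=1, f=2, g=1.
Therefore p is inert.

inert


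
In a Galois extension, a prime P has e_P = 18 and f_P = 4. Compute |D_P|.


|D_P| = e * f
= 18 * 4
= 72

72


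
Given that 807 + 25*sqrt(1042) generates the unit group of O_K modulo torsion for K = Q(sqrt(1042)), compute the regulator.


epsilon = 807 + 25*sqrt(1042)
= 1614.0006
R = ln(1614.0006)
= 7.3865

7.3865


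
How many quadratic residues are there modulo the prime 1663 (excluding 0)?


For prime p, the number of non-zero quadratic residues is (p-1)/2.
= (1663-1)/2
= 831

831


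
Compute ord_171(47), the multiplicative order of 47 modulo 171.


We want ord_171(47), the smallest k >= 1 with 47^k = 1 mod 171.
n = 171 = 3^2 * 19, phi(171) = 108; the order divides phi(n).
Divisors of 108: 1, 2, 3, 4, 6, 9, 12, 18, 27, 36, 54, 108
Repeated squaring mod 171: 47^1 = 47, 47^2 = 157, 47^4 = 25, 47^8 = 112, 47^16 = 61, 47^32 = 130, 47^64 = 142
Test divisors in increasing order:
  k=1: 47^1 = 47 mod 171
  k=2: 47^2 = 157 mod 171
  k=3: 47^3 = 157 * 47 = 26 mod 171
  k=4: 47^4 = 25 mod 171
  k=6: 47^6 = 25 * 157 = 163 mod 171
  k=9: 47^9 = 112 * 47 = 134 mod 171
  k=12: 47^12 = 112 * 25 = 64 mod 171
  k=18: 47^18 = 61 * 157 = 1 mod 171  <- first divisor giving 1
Order = 18

18


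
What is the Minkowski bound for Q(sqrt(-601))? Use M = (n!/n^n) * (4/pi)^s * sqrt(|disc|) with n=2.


d = -601, d mod 4 = 3, so disc(K) = 4d = -2404; |disc(K)| = 2404
Imaginary quadratic field, so n = 2, s = r2 = 1, r1 = 0
M = (n!/n^n) * (4/pi)^s * sqrt(|disc(K)|) = (2!/2^2) * (4/pi)^1 * sqrt(2404)
= 0.5 * 1.273240 * 49.030603
= 31.2139

31.2139


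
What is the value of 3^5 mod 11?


p = 11 is prime and the exponent is (p-1)/2 = 5, so by Euler's criterion 3^5 = (3/11) = +1 or -1 mod 11.
Compute by square-and-multiply:
  5 = 4 + 1 (binary 101)
  Repeated squaring mod 11: 3^1 = 3, 3^2 = 9, 3^4 = 4
  3^5 = 3^4 * 3^1 = 4 * 3 mod 11
    4 * 3 = 12 = 1 mod 11
  3^5 = 1 mod 11
Result 1: 3 is a quadratic residue mod 11.
3^5 mod 11 = 1

1


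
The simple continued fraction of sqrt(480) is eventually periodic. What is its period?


Run the CF algorithm for sqrt(480).
a_0 = floor(sqrt(480)) = 21; set m_0=0, q_0=1.
Recurrence: m' = q*a - m,  q' = (d - m'^2)/q,  a' = floor((a_0 + m')/q').
  step 1: m=21, q=39, a=1
  step 2: m=18, q=4, a=9
  step 3: m=18, q=39, a=1
  step 4: m=21, q=1, a=42
a_4 = 2*a_0 = 42, so the period closes here.
sqrt(480) = [21; 1, 9, 1, 42]
Period length = 4

4


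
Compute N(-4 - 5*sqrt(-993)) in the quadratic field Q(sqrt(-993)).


N(a + b*sqrt(d)) = a^2 - d*b^2
= (-4)^2 - (-993)*(-5)^2
= 16 + 24825
= 24841

24841


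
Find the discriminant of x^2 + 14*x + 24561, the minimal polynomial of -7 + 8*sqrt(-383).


The element -7 + 8*sqrt(-383) has minimal polynomial:
x^2 + 14*x + 24561
Discriminant = (14)^2 - 4*(24561)
= 196 - 98244
= -98048

-98048


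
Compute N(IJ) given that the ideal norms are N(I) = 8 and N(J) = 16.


N(IJ) = N(I) * N(J)
= 8 * 16
= 128

128


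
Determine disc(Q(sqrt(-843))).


For K = Q(sqrt(d)) with d squarefree: disc(K) = d if d = 1 mod 4, and disc(K) = 4d if d = 2 or 3 mod 4.
Here d = -843, and d mod 4 = 1.
d = 1 mod 4 (O_K = Z[(1+sqrt(d))/2]), so disc(K) = d = -843

-843


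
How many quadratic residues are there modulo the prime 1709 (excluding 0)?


For prime p, the number of non-zero quadratic residues is (p-1)/2.
= (1709-1)/2
= 854

854


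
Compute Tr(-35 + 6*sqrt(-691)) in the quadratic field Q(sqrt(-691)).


Tr(a + b*sqrt(d)) = (a + b*sqrt(d)) + (a - b*sqrt(d)) = 2a
= 2 * (-35)
= -70

-70


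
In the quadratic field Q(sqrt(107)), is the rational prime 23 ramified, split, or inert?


K = Q(sqrt(107)). Since d mod 4 = 3, disc(K) = 428.
Check p | disc: 428 mod 23 = 14.
p does not divide disc. Compute Legendre symbol (d/p):
15^((23-1)/2) mod 23 = -1
(d/p) = -1, so p is inert: (p) stays prime with e=1, f=2, g=1.
Therefore p is inert.

inert


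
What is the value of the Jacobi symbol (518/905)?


Compute (518/905) via quadratic reciprocity:
  pull out 2: (2/905) = +1  (since 905 mod 8 = 1)
  reciprocity: (259/905) -> +(905/259)
  reduce: (128/259)
  pull out 2: (2/259) = -1  (since 259 mod 8 = 3)
  pull out 2: (2/259) = -1  (since 259 mod 8 = 3)
  pull out 2: (2/259) = -1  (since 259 mod 8 = 3)
  pull out 2: (2/259) = -1  (since 259 mod 8 = 3)
  pull out 2: (2/259) = -1  (since 259 mod 8 = 3)
  pull out 2: (2/259) = -1  (since 259 mod 8 = 3)
  pull out 2: (2/259) = -1  (since 259 mod 8 = 3)
  (1/259) = 1
Product of signs = -1

-1


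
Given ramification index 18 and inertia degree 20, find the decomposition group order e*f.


|D_P| = e * f
= 18 * 20
= 360

360


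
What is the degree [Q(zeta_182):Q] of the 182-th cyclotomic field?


The degree equals Euler's totient phi(182).
182 = 2 * 7 * 13
phi(182) = 72

72


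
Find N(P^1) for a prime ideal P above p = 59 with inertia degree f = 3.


N(P^a) = p^(a*f)
= 59^(1*3)
= 59^3
= 205379

205379


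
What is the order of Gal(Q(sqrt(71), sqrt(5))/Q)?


The 2 square roots of distinct primes are multiplicatively independent over Q,
so [K:Q] = 2^2 and Gal(K/Q) is isomorphic to (Z/2Z)^2.
|Gal| = 2^2 = 4

4


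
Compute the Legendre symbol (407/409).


p = 409 is prime, so compute (407/409) with the reciprocity algorithm (Jacobi-symbol steps: pull out 2s via (2/n), flip via reciprocity, reduce):
  reciprocity: (407/409) -> +(409/407)
  reduce: (2/407)
  pull out 2: (2/407) = +1  (since 407 mod 8 = 7)
  (1/407) = 1
Product of signs = 1
(407/409) = 1

1


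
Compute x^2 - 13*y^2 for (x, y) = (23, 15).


x^2 - d*y^2
= 23^2 - 13*15^2
= 529 - 2925
= -2396

-2396


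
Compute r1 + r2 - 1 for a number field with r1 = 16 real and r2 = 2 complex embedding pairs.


By Dirichlet's unit theorem:
rank = r1 + r2 - 1
= 16 + 2 - 1
= 17

17


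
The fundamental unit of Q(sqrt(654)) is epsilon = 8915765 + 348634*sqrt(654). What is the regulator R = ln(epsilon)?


epsilon = 8915765 + 348634*sqrt(654)
= 1.7832e+07
R = ln(1.7832e+07)
= 16.6965

16.6965


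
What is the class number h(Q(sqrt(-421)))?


K = Q(sqrt(-421)). d mod 4 = 3, so D = disc(K) = 4d = -1684
h(K) equals the number of primitive reduced positive-definite forms (a, b, c) = a*x^2 + b*x*y + c*y^2 with b^2 - 4ac = D,
where reduced means |b| <= a <= c, with b >= 0 whenever |b| = a or a = c, and primitive means gcd(a, b, c) = 1.
Reduced forces 3a^2 <= |D| = 1684, so 1 <= a <= 23; b must have the parity of D, and c = (b^2 - D)/(4a) must be an integer >= a.
Enumerate a = 1..23, b in [-a, a]:
  a=1: (1, 0, 421)  [1]
  a=2: (2, 2, 211)  [1]
  a=3..4: none
  a=5: (5, -4, 85), (5, 4, 85)  [2]
  a=6..9: none
  a=10: (10, -6, 43), (10, 6, 43)  [2]
  a=11..16: none
  a=17: (17, -4, 25), (17, 4, 25)  [2]
  a=18: none
  a=19: (19, -8, 23), (19, 8, 23)  [2]
  a=20..23: none
Total reduced forms: 1 + 1 + 2 + 2 + 2 + 2 = 10
h = 10

10


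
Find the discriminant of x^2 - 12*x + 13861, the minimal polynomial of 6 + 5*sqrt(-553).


The element 6 + 5*sqrt(-553) has minimal polynomial:
x^2 - 12*x + 13861
Discriminant = (-12)^2 - 4*(13861)
= 144 - 55444
= -55300

-55300


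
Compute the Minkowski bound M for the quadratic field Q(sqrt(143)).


d = 143, d mod 4 = 3, so disc(K) = 4d = 572; |disc(K)| = 572
Real quadratic field, so n = 2, s = r2 = 0, r1 = 2
M = (n!/n^n) * (4/pi)^s * sqrt(|disc(K)|) = (2!/2^2) * (4/pi)^0 * sqrt(572)
= 0.5 * 1.000000 * 23.916521
= 11.9583

11.9583


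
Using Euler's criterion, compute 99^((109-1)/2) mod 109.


p = 109 is prime and the exponent is (p-1)/2 = 54, so by Euler's criterion 99^54 = (99/109) = +1 or -1 mod 109.
Compute by square-and-multiply:
  54 = 32 + 16 + 4 + 2 (binary 110110)
  Repeated squaring mod 109: 99^1 = 99, 99^2 = 100, 99^4 = 81, 99^8 = 21, 99^16 = 5, 99^32 = 25
  99^54 = 99^32 * 99^16 * 99^4 * 99^2 = 25 * 5 * 81 * 100 mod 109
    25 * 5 = 125 = 16 mod 109
    16 * 81 = 1296 = 97 mod 109
    97 * 100 = 9700 = 108 mod 109
  99^54 = 108 mod 109
Result 108 = p - 1 = -1 mod 109: 99 is a quadratic non-residue mod 109. As a residue in [0, p-1] the value is 108.
99^54 mod 109 = 108

108


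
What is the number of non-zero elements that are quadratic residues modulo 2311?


For prime p, the number of non-zero quadratic residues is (p-1)/2.
= (2311-1)/2
= 1155

1155


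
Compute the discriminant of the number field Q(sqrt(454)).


For K = Q(sqrt(d)) with d squarefree: disc(K) = d if d = 1 mod 4, and disc(K) = 4d if d = 2 or 3 mod 4.
Here d = 454, and d mod 4 = 2.
d = 2 mod 4, not 1 (O_K = Z[sqrt(d)]), so disc(K) = 4d = 4 * (454) = 1816

1816


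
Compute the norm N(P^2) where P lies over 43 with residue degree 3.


N(P^a) = p^(a*f)
= 43^(2*3)
= 43^6
= 6321363049

6321363049


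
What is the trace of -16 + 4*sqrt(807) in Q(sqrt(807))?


Tr(a + b*sqrt(d)) = (a + b*sqrt(d)) + (a - b*sqrt(d)) = 2a
= 2 * (-16)
= -32

-32


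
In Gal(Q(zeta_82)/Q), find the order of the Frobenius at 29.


The Frobenius at p in Gal(Q(zeta_n)/Q) = (Z/nZ)* is the class of p, so its order is ord_82(29), the smallest k >= 1 with 29^k = 1 mod 82.
n = 82 = 2 * 41, phi(82) = 40; the order divides phi(n).
Divisors of 40: 1, 2, 4, 5, 8, 10, 20, 40
Repeated squaring mod 82: 29^1 = 29, 29^2 = 21, 29^4 = 31, 29^8 = 59, 29^16 = 37, 29^32 = 57
Test divisors in increasing order:
  k=1: 29^1 = 29 mod 82
  k=2: 29^2 = 21 mod 82
  k=4: 29^4 = 31 mod 82
  k=5: 29^5 = 31 * 29 = 79 mod 82
  k=8: 29^8 = 59 mod 82
  k=10: 29^10 = 59 * 21 = 9 mod 82
  k=20: 29^20 = 37 * 31 = 81 mod 82
  k=40: 29^40 = 57 * 59 = 1 mod 82  <- first divisor giving 1
Order = 40

40


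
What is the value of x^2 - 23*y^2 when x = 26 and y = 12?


x^2 - d*y^2
= 26^2 - 23*12^2
= 676 - 3312
= -2636

-2636


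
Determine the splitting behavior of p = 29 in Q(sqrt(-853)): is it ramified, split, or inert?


K = Q(sqrt(-853)). Since d mod 4 = 3, disc(K) = -3412.
Check p | disc: -3412 mod 29 = 10.
p does not divide disc. Compute Legendre symbol (d/p):
17^((29-1)/2) mod 29 = -1
(d/p) = -1, so p is inert: (p) stays prime with e=1, f=2, g=1.
Therefore p is inert.

inert


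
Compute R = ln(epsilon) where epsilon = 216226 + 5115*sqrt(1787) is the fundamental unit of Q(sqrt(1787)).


epsilon = 216226 + 5115*sqrt(1787)
= 432452.0000
R = ln(432452.0000)
= 12.9772

12.9772


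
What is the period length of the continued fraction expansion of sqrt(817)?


Run the CF algorithm for sqrt(817).
a_0 = floor(sqrt(817)) = 28; set m_0=0, q_0=1.
Recurrence: m' = q*a - m,  q' = (d - m'^2)/q,  a' = floor((a_0 + m')/q').
  step 1: m=28, q=33, a=1
  step 2: m=5, q=24, a=1
  step 3: m=19, q=19, a=2
  step 4: m=19, q=24, a=1
  step 5: m=5, q=33, a=1
  step 6: m=28, q=1, a=56
a_6 = 2*a_0 = 56, so the period closes here.
sqrt(817) = [28; 1, 1, 2, 1, 1, 56]
Period length = 6

6


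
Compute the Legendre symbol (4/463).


p = 463 is prime, so compute (4/463) with the reciprocity algorithm (Jacobi-symbol steps: pull out 2s via (2/n), flip via reciprocity, reduce):
  pull out 2: (2/463) = +1  (since 463 mod 8 = 7)
  pull out 2: (2/463) = +1  (since 463 mod 8 = 7)
  (1/463) = 1
Product of signs = 1
(4/463) = 1

1


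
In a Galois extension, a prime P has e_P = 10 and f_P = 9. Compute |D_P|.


|D_P| = e * f
= 10 * 9
= 90

90


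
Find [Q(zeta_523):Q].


The degree equals Euler's totient phi(523).
523 = 523
phi(523) = 522

522


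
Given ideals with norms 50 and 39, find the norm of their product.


N(IJ) = N(I) * N(J)
= 50 * 39
= 1950

1950


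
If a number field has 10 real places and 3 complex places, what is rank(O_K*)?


By Dirichlet's unit theorem:
rank = r1 + r2 - 1
= 10 + 3 - 1
= 12

12


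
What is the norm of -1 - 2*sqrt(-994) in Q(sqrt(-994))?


N(a + b*sqrt(d)) = a^2 - d*b^2
= (-1)^2 - (-994)*(-2)^2
= 1 + 3976
= 3977

3977


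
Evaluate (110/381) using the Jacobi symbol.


Compute (110/381) via quadratic reciprocity:
  pull out 2: (2/381) = -1  (since 381 mod 8 = 5)
  reciprocity: (55/381) -> +(381/55)
  reduce: (51/55)
  reciprocity: (51/55) -> -(55/51)
  reduce: (4/51)
  pull out 2: (2/51) = -1  (since 51 mod 8 = 3)
  pull out 2: (2/51) = -1  (since 51 mod 8 = 3)
  (1/51) = 1
Product of signs = 1

1


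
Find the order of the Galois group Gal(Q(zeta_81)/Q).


|Gal(Q(zeta_81)/Q)| = phi(81)
= 54

54


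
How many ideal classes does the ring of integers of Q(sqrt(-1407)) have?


K = Q(sqrt(-1407)). d mod 4 = 1, so D = disc(K) = d = -1407
h(K) equals the number of primitive reduced positive-definite forms (a, b, c) = a*x^2 + b*x*y + c*y^2 with b^2 - 4ac = D,
where reduced means |b| <= a <= c, with b >= 0 whenever |b| = a or a = c, and primitive means gcd(a, b, c) = 1.
Reduced forces 3a^2 <= |D| = 1407, so 1 <= a <= 21; b must have the parity of D, and c = (b^2 - D)/(4a) must be an integer >= a.
Enumerate a = 1..21, b in [-a, a]:
  a=1: (1, 1, 352)  [1]
  a=2: (2, -1, 176), (2, 1, 176)  [2]
  a=3: (3, 3, 118)  [1]
  a=4: (4, -1, 88), (4, 1, 88)  [2]
  a=5: none
  a=6: (6, -3, 59), (6, 3, 59)  [2]
  a=7: (7, 7, 52)  [1]
  a=8: (8, -1, 44), (8, 1, 44)  [2]
  a=9..10: none
  a=11: (11, -1, 32), (11, 1, 32)  [2]
  a=12: (12, -9, 31), (12, 9, 31)  [2]
  a=13: (13, -7, 28), (13, 7, 28)  [2]
  a=14: (14, -7, 26), (14, 7, 26)  [2]
  a=15: none
  a=16: (16, -1, 22), (16, 1, 22)  [2]
  a=17: (17, -15, 24), (17, 15, 24)  [2]
  a=18..20: none
  a=21: (21, 21, 22)  [1]
Total reduced forms: 1 + 2 + 1 + 2 + 2 + 1 + 2 + 2 + 2 + 2 + 2 + 2 + 2 + 1 = 24
h = 24

24


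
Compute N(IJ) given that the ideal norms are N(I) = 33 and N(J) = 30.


N(IJ) = N(I) * N(J)
= 33 * 30
= 990

990


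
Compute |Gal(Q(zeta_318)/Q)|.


|Gal(Q(zeta_318)/Q)| = phi(318)
= 104

104


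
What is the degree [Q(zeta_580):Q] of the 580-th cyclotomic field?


The degree equals Euler's totient phi(580).
580 = 2^2 * 5 * 29
phi(580) = 224

224


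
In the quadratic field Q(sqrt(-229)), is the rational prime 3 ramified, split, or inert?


K = Q(sqrt(-229)). Since d mod 4 = 3, disc(K) = -916.
Check p | disc: -916 mod 3 = 2.
p does not divide disc. Compute Legendre symbol (d/p):
2^((3-1)/2) mod 3 = -1
(d/p) = -1, so p is inert: (p) stays prime with e=1, f=2, g=1.
Therefore p is inert.

inert


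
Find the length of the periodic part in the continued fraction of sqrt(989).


Run the CF algorithm for sqrt(989).
a_0 = floor(sqrt(989)) = 31; set m_0=0, q_0=1.
Recurrence: m' = q*a - m,  q' = (d - m'^2)/q,  a' = floor((a_0 + m')/q').
  step 1: m=31, q=28, a=2
  step 2: m=25, q=13, a=4
  step 3: m=27, q=20, a=2
  step 4: m=13, q=41, a=1
  step 5: m=28, q=5, a=11
  step 6: m=27, q=52, a=1
  step 7: m=25, q=7, a=8
  step 8: m=31, q=4, a=15
  step 9: m=29, q=37, a=1
  step 10: m=8, q=25, a=1
  step 11: m=17, q=28, a=1
  step 12: m=11, q=31, a=1
  step 13: m=20, q=19, a=2
  step 14: m=18, q=35, a=1
  step 15: m=17, q=20, a=2
  step 16: m=23, q=23, a=2
  step 17: m=23, q=20, a=2
  step 18: m=17, q=35, a=1
  step 19: m=18, q=19, a=2
  step 20: m=20, q=31, a=1
  step 21: m=11, q=28, a=1
  step 22: m=17, q=25, a=1
  step 23: m=8, q=37, a=1
  step 24: m=29, q=4, a=15
  step 25: m=31, q=7, a=8
  step 26: m=25, q=52, a=1
  step 27: m=27, q=5, a=11
  step 28: m=28, q=41, a=1
  step 29: m=13, q=20, a=2
  step 30: m=27, q=13, a=4
  step 31: m=25, q=28, a=2
  step 32: m=31, q=1, a=62
a_32 = 2*a_0 = 62, so the period closes here.
sqrt(989) = [31; 2, 4, 2, 1, 11, 1, 8, 15, 1, 1, 1, 1, 2, 1, 2, 2, 2, 1, 2, 1, 1, 1, 1, 15, 8, 1, 11, 1, 2, 4, 2, 62]
Period length = 32

32


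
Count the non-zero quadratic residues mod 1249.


For prime p, the number of non-zero quadratic residues is (p-1)/2.
= (1249-1)/2
= 624

624


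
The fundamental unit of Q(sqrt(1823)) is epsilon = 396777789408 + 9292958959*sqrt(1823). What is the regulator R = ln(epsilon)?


epsilon = 396777789408 + 9292958959*sqrt(1823)
= 7.9356e+11
R = ln(7.9356e+11)
= 27.3998

27.3998


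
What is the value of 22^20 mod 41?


p = 41 is prime and the exponent is (p-1)/2 = 20, so by Euler's criterion 22^20 = (22/41) = +1 or -1 mod 41.
Compute by square-and-multiply:
  20 = 16 + 4 (binary 10100)
  Repeated squaring mod 41: 22^1 = 22, 22^2 = 33, 22^4 = 23, 22^8 = 37, 22^16 = 16
  22^20 = 22^16 * 22^4 = 16 * 23 mod 41
    16 * 23 = 368 = 40 mod 41
  22^20 = 40 mod 41
Result 40 = p - 1 = -1 mod 41: 22 is a quadratic non-residue mod 41. As a residue in [0, p-1] the value is 40.
22^20 mod 41 = 40

40


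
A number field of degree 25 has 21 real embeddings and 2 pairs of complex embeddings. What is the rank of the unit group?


By Dirichlet's unit theorem:
rank = r1 + r2 - 1
= 21 + 2 - 1
= 22

22


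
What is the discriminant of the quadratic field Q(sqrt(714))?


For K = Q(sqrt(d)) with d squarefree: disc(K) = d if d = 1 mod 4, and disc(K) = 4d if d = 2 or 3 mod 4.
Here d = 714, and d mod 4 = 2.
d = 2 mod 4, not 1 (O_K = Z[sqrt(d)]), so disc(K) = 4d = 4 * (714) = 2856

2856


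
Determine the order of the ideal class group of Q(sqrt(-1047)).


K = Q(sqrt(-1047)). d mod 4 = 1, so D = disc(K) = d = -1047
h(K) equals the number of primitive reduced positive-definite forms (a, b, c) = a*x^2 + b*x*y + c*y^2 with b^2 - 4ac = D,
where reduced means |b| <= a <= c, with b >= 0 whenever |b| = a or a = c, and primitive means gcd(a, b, c) = 1.
Reduced forces 3a^2 <= |D| = 1047, so 1 <= a <= 18; b must have the parity of D, and c = (b^2 - D)/(4a) must be an integer >= a.
Enumerate a = 1..18, b in [-a, a]:
  a=1: (1, 1, 262)  [1]
  a=2: (2, -1, 131), (2, 1, 131)  [2]
  a=3: (3, 3, 88)  [1]
  a=4: (4, -3, 66), (4, 3, 66)  [2]
  a=5: none
  a=6: (6, -3, 44), (6, 3, 44)  [2]
  a=7: none
  a=8: (8, -3, 33), (8, 3, 33)  [2]
  a=9..10: none
  a=11: (11, -3, 24), (11, 3, 24)  [2]
  a=12: (12, -3, 22), (12, 3, 22)  [2]
  a=13..15: none
  a=16: (16, -13, 19), (16, 13, 19)  [2]
  a=17..18: none
Total reduced forms: 1 + 2 + 1 + 2 + 2 + 2 + 2 + 2 + 2 = 16
h = 16

16


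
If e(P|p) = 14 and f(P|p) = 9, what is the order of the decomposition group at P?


|D_P| = e * f
= 14 * 9
= 126

126


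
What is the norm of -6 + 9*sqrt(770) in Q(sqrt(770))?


N(a + b*sqrt(d)) = a^2 - d*b^2
= (-6)^2 - (770)*(9)^2
= 36 - 62370
= -62334

-62334


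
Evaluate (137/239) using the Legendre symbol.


p = 239 is prime, so compute (137/239) with the reciprocity algorithm (Jacobi-symbol steps: pull out 2s via (2/n), flip via reciprocity, reduce):
  reciprocity: (137/239) -> +(239/137)
  reduce: (102/137)
  pull out 2: (2/137) = +1  (since 137 mod 8 = 1)
  reciprocity: (51/137) -> +(137/51)
  reduce: (35/51)
  reciprocity: (35/51) -> -(51/35)
  reduce: (16/35)
  pull out 2: (2/35) = -1  (since 35 mod 8 = 3)
  pull out 2: (2/35) = -1  (since 35 mod 8 = 3)
  pull out 2: (2/35) = -1  (since 35 mod 8 = 3)
  pull out 2: (2/35) = -1  (since 35 mod 8 = 3)
  (1/35) = 1
Product of signs = -1
(137/239) = -1

-1


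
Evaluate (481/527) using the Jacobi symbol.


Compute (481/527) via quadratic reciprocity:
  reciprocity: (481/527) -> +(527/481)
  reduce: (46/481)
  pull out 2: (2/481) = +1  (since 481 mod 8 = 1)
  reciprocity: (23/481) -> +(481/23)
  reduce: (21/23)
  reciprocity: (21/23) -> +(23/21)
  reduce: (2/21)
  pull out 2: (2/21) = -1  (since 21 mod 8 = 5)
  (1/21) = 1
Product of signs = -1

-1


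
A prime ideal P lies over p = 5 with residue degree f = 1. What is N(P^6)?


N(P^a) = p^(a*f)
= 5^(6*1)
= 5^6
= 15625

15625


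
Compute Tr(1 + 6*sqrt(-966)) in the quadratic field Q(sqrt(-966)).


Tr(a + b*sqrt(d)) = (a + b*sqrt(d)) + (a - b*sqrt(d)) = 2a
= 2 * (1)
= 2

2


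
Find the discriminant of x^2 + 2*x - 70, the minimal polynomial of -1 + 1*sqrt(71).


The element -1 + 1*sqrt(71) has minimal polynomial:
x^2 + 2*x - 70
Discriminant = (2)^2 - 4*(-70)
= 4 + 280
= 284

284


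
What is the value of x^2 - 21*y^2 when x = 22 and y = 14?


x^2 - d*y^2
= 22^2 - 21*14^2
= 484 - 4116
= -3632

-3632


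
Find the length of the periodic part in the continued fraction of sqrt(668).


Run the CF algorithm for sqrt(668).
a_0 = floor(sqrt(668)) = 25; set m_0=0, q_0=1.
Recurrence: m' = q*a - m,  q' = (d - m'^2)/q,  a' = floor((a_0 + m')/q').
  step 1: m=25, q=43, a=1
  step 2: m=18, q=8, a=5
  step 3: m=22, q=23, a=2
  step 4: m=24, q=4, a=12
  step 5: m=24, q=23, a=2
  step 6: m=22, q=8, a=5
  step 7: m=18, q=43, a=1
  step 8: m=25, q=1, a=50
a_8 = 2*a_0 = 50, so the period closes here.
sqrt(668) = [25; 1, 5, 2, 12, 2, 5, 1, 50]
Period length = 8

8


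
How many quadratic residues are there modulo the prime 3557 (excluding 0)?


For prime p, the number of non-zero quadratic residues is (p-1)/2.
= (3557-1)/2
= 1778

1778


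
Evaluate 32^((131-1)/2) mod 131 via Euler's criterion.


p = 131 is prime and the exponent is (p-1)/2 = 65, so by Euler's criterion 32^65 = (32/131) = +1 or -1 mod 131.
Compute by square-and-multiply:
  65 = 64 + 1 (binary 1000001)
  Repeated squaring mod 131: 32^1 = 32, 32^2 = 107, 32^4 = 52, 32^8 = 84, 32^16 = 113, 32^32 = 62, 32^64 = 45
  32^65 = 32^64 * 32^1 = 45 * 32 mod 131
    45 * 32 = 1440 = 130 mod 131
  32^65 = 130 mod 131
Result 130 = p - 1 = -1 mod 131: 32 is a quadratic non-residue mod 131. As a residue in [0, p-1] the value is 130.
32^65 mod 131 = 130

130


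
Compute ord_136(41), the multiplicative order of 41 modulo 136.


We want ord_136(41), the smallest k >= 1 with 41^k = 1 mod 136.
n = 136 = 2^3 * 17, phi(136) = 64; the order divides phi(n).
Divisors of 64: 1, 2, 4, 8, 16, 32, 64
Repeated squaring mod 136: 41^1 = 41, 41^2 = 49, 41^4 = 89, 41^8 = 33, 41^16 = 1, 41^32 = 1, 41^64 = 1
Test divisors in increasing order:
  k=1: 41^1 = 41 mod 136
  k=2: 41^2 = 49 mod 136
  k=4: 41^4 = 89 mod 136
  k=8: 41^8 = 33 mod 136
  k=16: 41^16 = 1 mod 136  <- first divisor giving 1
Order = 16

16


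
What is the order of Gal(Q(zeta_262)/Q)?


|Gal(Q(zeta_262)/Q)| = phi(262)
= 130

130


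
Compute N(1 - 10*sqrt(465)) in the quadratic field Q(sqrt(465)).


N(a + b*sqrt(d)) = a^2 - d*b^2
= (1)^2 - (465)*(-10)^2
= 1 - 46500
= -46499

-46499


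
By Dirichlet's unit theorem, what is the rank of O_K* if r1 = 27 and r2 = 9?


By Dirichlet's unit theorem:
rank = r1 + r2 - 1
= 27 + 9 - 1
= 35

35


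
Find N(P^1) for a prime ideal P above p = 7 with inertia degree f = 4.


N(P^a) = p^(a*f)
= 7^(1*4)
= 7^4
= 2401

2401


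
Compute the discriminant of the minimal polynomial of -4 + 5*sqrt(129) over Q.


The element -4 + 5*sqrt(129) has minimal polynomial:
x^2 + 8*x - 3209
Discriminant = (8)^2 - 4*(-3209)
= 64 + 12836
= 12900

12900


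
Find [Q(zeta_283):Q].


The degree equals Euler's totient phi(283).
283 = 283
phi(283) = 282

282


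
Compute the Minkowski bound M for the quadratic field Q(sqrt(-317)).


d = -317, d mod 4 = 3, so disc(K) = 4d = -1268; |disc(K)| = 1268
Imaginary quadratic field, so n = 2, s = r2 = 1, r1 = 0
M = (n!/n^n) * (4/pi)^s * sqrt(|disc(K)|) = (2!/2^2) * (4/pi)^1 * sqrt(1268)
= 0.5 * 1.273240 * 35.608988
= 22.6694

22.6694


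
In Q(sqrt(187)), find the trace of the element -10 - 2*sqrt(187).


Tr(a + b*sqrt(d)) = (a + b*sqrt(d)) + (a - b*sqrt(d)) = 2a
= 2 * (-10)
= -20

-20


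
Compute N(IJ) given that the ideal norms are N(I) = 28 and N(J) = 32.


N(IJ) = N(I) * N(J)
= 28 * 32
= 896

896


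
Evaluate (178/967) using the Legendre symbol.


p = 967 is prime, so compute (178/967) with the reciprocity algorithm (Jacobi-symbol steps: pull out 2s via (2/n), flip via reciprocity, reduce):
  pull out 2: (2/967) = +1  (since 967 mod 8 = 7)
  reciprocity: (89/967) -> +(967/89)
  reduce: (77/89)
  reciprocity: (77/89) -> +(89/77)
  reduce: (12/77)
  pull out 2: (2/77) = -1  (since 77 mod 8 = 5)
  pull out 2: (2/77) = -1  (since 77 mod 8 = 5)
  reciprocity: (3/77) -> +(77/3)
  reduce: (2/3)
  pull out 2: (2/3) = -1  (since 3 mod 8 = 3)
  (1/3) = 1
Product of signs = -1
(178/967) = -1

-1


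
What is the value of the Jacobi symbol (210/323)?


Compute (210/323) via quadratic reciprocity:
  pull out 2: (2/323) = -1  (since 323 mod 8 = 3)
  reciprocity: (105/323) -> +(323/105)
  reduce: (8/105)
  pull out 2: (2/105) = +1  (since 105 mod 8 = 1)
  pull out 2: (2/105) = +1  (since 105 mod 8 = 1)
  pull out 2: (2/105) = +1  (since 105 mod 8 = 1)
  (1/105) = 1
Product of signs = -1

-1


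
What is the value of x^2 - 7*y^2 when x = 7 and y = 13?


x^2 - d*y^2
= 7^2 - 7*13^2
= 49 - 1183
= -1134

-1134


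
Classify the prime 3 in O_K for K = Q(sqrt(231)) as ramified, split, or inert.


K = Q(sqrt(231)). Since d mod 4 = 3, disc(K) = 924.
Check p | disc: 924 mod 3 = 0.
p divides disc, so p ramifies: (p) = P^2 with e=2, f=1, g=1.
Therefore p is ramified.

ramified


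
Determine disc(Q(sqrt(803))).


For K = Q(sqrt(d)) with d squarefree: disc(K) = d if d = 1 mod 4, and disc(K) = 4d if d = 2 or 3 mod 4.
Here d = 803, and d mod 4 = 3.
d = 3 mod 4, not 1 (O_K = Z[sqrt(d)]), so disc(K) = 4d = 4 * (803) = 3212

3212


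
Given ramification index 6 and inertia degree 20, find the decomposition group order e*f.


|D_P| = e * f
= 6 * 20
= 120

120


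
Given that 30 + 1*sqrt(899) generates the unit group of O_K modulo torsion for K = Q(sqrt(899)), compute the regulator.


epsilon = 30 + 1*sqrt(899)
= 59.9833
R = ln(59.9833)
= 4.0941

4.0941


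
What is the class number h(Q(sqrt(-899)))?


K = Q(sqrt(-899)). d mod 4 = 1, so D = disc(K) = d = -899
h(K) equals the number of primitive reduced positive-definite forms (a, b, c) = a*x^2 + b*x*y + c*y^2 with b^2 - 4ac = D,
where reduced means |b| <= a <= c, with b >= 0 whenever |b| = a or a = c, and primitive means gcd(a, b, c) = 1.
Reduced forces 3a^2 <= |D| = 899, so 1 <= a <= 17; b must have the parity of D, and c = (b^2 - D)/(4a) must be an integer >= a.
Enumerate a = 1..17, b in [-a, a]:
  a=1: (1, 1, 225)  [1]
  a=2: none
  a=3: (3, -1, 75), (3, 1, 75)  [2]
  a=4: none
  a=5: (5, -1, 45), (5, 1, 45)  [2]
  a=6: none
  a=7: (7, -5, 33), (7, 5, 33)  [2]
  a=8: none
  a=9: (9, -1, 25), (9, 1, 25)  [2]
  a=10: none
  a=11: (11, -5, 21), (11, 5, 21)  [2]
  a=12..14: none
  a=15: (15, -11, 17), (15, 1, 15), (15, 11, 17)  [3]
  a=16..17: none
Total reduced forms: 1 + 2 + 2 + 2 + 2 + 2 + 3 = 14
h = 14

14


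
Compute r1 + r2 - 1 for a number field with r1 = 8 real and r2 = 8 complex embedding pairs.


By Dirichlet's unit theorem:
rank = r1 + r2 - 1
= 8 + 8 - 1
= 15

15


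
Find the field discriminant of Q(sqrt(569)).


For K = Q(sqrt(d)) with d squarefree: disc(K) = d if d = 1 mod 4, and disc(K) = 4d if d = 2 or 3 mod 4.
Here d = 569, and d mod 4 = 1.
d = 1 mod 4 (O_K = Z[(1+sqrt(d))/2]), so disc(K) = d = 569

569


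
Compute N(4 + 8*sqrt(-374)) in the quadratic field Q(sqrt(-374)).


N(a + b*sqrt(d)) = a^2 - d*b^2
= (4)^2 - (-374)*(8)^2
= 16 + 23936
= 23952

23952


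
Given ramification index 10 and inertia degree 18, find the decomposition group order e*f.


|D_P| = e * f
= 10 * 18
= 180

180


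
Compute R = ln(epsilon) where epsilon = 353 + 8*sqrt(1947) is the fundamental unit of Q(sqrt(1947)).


epsilon = 353 + 8*sqrt(1947)
= 705.9986
R = ln(705.9986)
= 6.5596

6.5596


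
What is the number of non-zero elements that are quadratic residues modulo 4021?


For prime p, the number of non-zero quadratic residues is (p-1)/2.
= (4021-1)/2
= 2010

2010


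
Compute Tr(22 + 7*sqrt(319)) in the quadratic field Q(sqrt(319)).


Tr(a + b*sqrt(d)) = (a + b*sqrt(d)) + (a - b*sqrt(d)) = 2a
= 2 * (22)
= 44

44


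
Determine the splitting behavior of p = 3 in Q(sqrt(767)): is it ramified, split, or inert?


K = Q(sqrt(767)). Since d mod 4 = 3, disc(K) = 3068.
Check p | disc: 3068 mod 3 = 2.
p does not divide disc. Compute Legendre symbol (d/p):
2^((3-1)/2) mod 3 = -1
(d/p) = -1, so p is inert: (p) stays prime with e=1, f=2, g=1.
Therefore p is inert.

inert


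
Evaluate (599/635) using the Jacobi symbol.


Compute (599/635) via quadratic reciprocity:
  reciprocity: (599/635) -> -(635/599)
  reduce: (36/599)
  pull out 2: (2/599) = +1  (since 599 mod 8 = 7)
  pull out 2: (2/599) = +1  (since 599 mod 8 = 7)
  reciprocity: (9/599) -> +(599/9)
  reduce: (5/9)
  reciprocity: (5/9) -> +(9/5)
  reduce: (4/5)
  pull out 2: (2/5) = -1  (since 5 mod 8 = 5)
  pull out 2: (2/5) = -1  (since 5 mod 8 = 5)
  (1/5) = 1
Product of signs = -1

-1


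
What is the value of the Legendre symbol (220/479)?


p = 479 is prime, so compute (220/479) with the reciprocity algorithm (Jacobi-symbol steps: pull out 2s via (2/n), flip via reciprocity, reduce):
  pull out 2: (2/479) = +1  (since 479 mod 8 = 7)
  pull out 2: (2/479) = +1  (since 479 mod 8 = 7)
  reciprocity: (55/479) -> -(479/55)
  reduce: (39/55)
  reciprocity: (39/55) -> -(55/39)
  reduce: (16/39)
  pull out 2: (2/39) = +1  (since 39 mod 8 = 7)
  pull out 2: (2/39) = +1  (since 39 mod 8 = 7)
  pull out 2: (2/39) = +1  (since 39 mod 8 = 7)
  pull out 2: (2/39) = +1  (since 39 mod 8 = 7)
  (1/39) = 1
Product of signs = 1
(220/479) = 1

1


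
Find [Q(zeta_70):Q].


The degree equals Euler's totient phi(70).
70 = 2 * 5 * 7
phi(70) = 24

24


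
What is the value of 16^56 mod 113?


p = 113 is prime and the exponent is (p-1)/2 = 56, so by Euler's criterion 16^56 = (16/113) = +1 or -1 mod 113.
Compute by square-and-multiply:
  56 = 32 + 16 + 8 (binary 111000)
  Repeated squaring mod 113: 16^1 = 16, 16^2 = 30, 16^4 = 109, 16^8 = 16, 16^16 = 30, 16^32 = 109
  16^56 = 16^32 * 16^16 * 16^8 = 109 * 30 * 16 mod 113
    109 * 30 = 3270 = 106 mod 113
    106 * 16 = 1696 = 1 mod 113
  16^56 = 1 mod 113
Result 1: 16 is a quadratic residue mod 113.
16^56 mod 113 = 1

1


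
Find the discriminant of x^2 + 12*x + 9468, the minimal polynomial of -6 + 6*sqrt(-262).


The element -6 + 6*sqrt(-262) has minimal polynomial:
x^2 + 12*x + 9468
Discriminant = (12)^2 - 4*(9468)
= 144 - 37872
= -37728

-37728
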